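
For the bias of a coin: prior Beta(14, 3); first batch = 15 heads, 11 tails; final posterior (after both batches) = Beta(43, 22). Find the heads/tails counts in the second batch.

14 heads and 8 tails

Sequential conjugate updates are equivalent to a single update on the pooled data, so total successes = posterior α − prior α and total failures = posterior β − prior β.
Total across both batches: 43−14=29 heads, 22−3=19 tails.
Subtract the first batch: 29−15=14 heads and 19−11=8 tails.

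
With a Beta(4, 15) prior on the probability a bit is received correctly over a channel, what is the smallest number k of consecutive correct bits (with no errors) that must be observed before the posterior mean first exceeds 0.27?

k = 2

After k correct bits and 0 errors the posterior is Beta(4+k, 15), with mean (4+k)/(4+15+k).
Set (4+k)/(19+k) > 0.27 and solve: k > (0.27·19 − 4)/(1 − 0.27) = 1.548.
The smallest integer exceeding 1.548 is 2.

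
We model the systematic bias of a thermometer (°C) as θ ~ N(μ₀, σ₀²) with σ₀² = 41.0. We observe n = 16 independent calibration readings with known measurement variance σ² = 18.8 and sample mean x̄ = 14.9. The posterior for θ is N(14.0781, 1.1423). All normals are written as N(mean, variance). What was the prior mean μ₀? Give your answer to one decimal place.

μ₀ = -14.6

With known observation variance, the Normal–Normal posterior has precision τ_n = τ₀ + n/σ² and mean μ_n = (τ₀μ₀ + (n/σ²)x̄)/τ_n.
Here τ₀ = 1/41.0 = 0.024390 and τ_data = 16/18.8 = 0.851064, so τ_n = 0.875454.
Rearranging for μ₀: μ₀ = (μ_n·τ_n − τ_data·x̄)/τ₀ = (14.0781·0.875454 − 0.851064·14.9) / 0.024390 = -0.356125/0.024390 ≈ -14.6.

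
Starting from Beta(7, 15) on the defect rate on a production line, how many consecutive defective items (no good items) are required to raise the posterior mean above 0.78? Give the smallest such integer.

k = 47

After k defective items and 0 good items the posterior is Beta(7+k, 15), with mean (7+k)/(7+15+k).
Set (7+k)/(22+k) > 0.78 and solve: k > (0.78·22 − 7)/(1 − 0.78) = 46.182.
The smallest integer exceeding 46.182 is 47, and checking k=47: (54)/(69) = 0.7826 > 0.78.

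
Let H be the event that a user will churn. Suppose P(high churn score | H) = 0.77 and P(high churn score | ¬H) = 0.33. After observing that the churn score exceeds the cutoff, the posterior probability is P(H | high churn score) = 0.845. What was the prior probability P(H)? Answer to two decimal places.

Bayes' rule in odds form gives O(H|E) = O(H)·[P(E|H)/P(E|¬H)], hence O(H) = O(H|E)/LR.
Posterior odds = 0.845/(1−0.845) = 5.4516. LR = 0.77/0.33 = 2.3333.
Prior odds = 5.4516/2.3333 = 2.3364, so P(H) = 2.3364/(1+2.3364) ≈ 0.70.

P(H) = 0.70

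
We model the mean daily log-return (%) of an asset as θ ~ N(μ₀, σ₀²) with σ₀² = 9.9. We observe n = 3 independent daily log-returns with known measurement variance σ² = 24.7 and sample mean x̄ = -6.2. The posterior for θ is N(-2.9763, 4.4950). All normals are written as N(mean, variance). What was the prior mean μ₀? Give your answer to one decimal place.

μ₀ = 0.9

The posterior mean is a precision-weighted average: μ_n = (τ₀μ₀ + τ_data·x̄)/(τ₀+τ_data), with τ₀=1/σ₀² and τ_data=n/σ².
Here τ₀ = 1/9.9 = 0.101010 and τ_data = 3/24.7 = 0.121457, so τ_n = 0.222467.
Rearranging for μ₀: μ₀ = (μ_n·τ_n − τ_data·x̄)/τ₀ = (-2.9763·0.222467 − 0.121457·-6.2) / 0.101010 = 0.090905/0.101010 ≈ 0.9.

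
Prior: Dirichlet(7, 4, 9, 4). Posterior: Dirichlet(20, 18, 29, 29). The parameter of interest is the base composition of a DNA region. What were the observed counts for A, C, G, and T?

counts (13, 14, 20, 25)

For a Dirichlet(α) prior with multinomial counts c, the posterior is Dirichlet(α + c) componentwise.
Counts are posterior − prior componentwise: 20−7=13, 18−4=14, 29−9=20, 29−4=25.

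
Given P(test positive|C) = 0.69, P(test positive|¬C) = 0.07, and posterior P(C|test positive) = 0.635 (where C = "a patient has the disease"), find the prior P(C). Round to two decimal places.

In odds form, posterior odds = prior odds × likelihood ratio, so prior odds = posterior odds ÷ LR.
Posterior odds = 0.635/(1−0.635) = 1.7397. LR = 0.69/0.07 = 9.8571.
Prior odds = 1.7397/9.8571 = 0.1765, so P(C) = 0.1765/(1+0.1765) ≈ 0.15.

P(C) = 0.15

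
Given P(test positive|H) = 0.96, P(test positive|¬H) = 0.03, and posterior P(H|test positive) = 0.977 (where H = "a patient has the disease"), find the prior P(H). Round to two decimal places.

In odds form, posterior odds = prior odds × likelihood ratio, so prior odds = posterior odds ÷ LR.
Posterior odds = 0.977/(1−0.977) = 42.4783. LR = 0.96/0.03 = 32.0000.
Prior odds = 42.4783/32.0000 = 1.3274, so P(H) = 1.3274/(1+1.3274) ≈ 0.57.

P(H) = 0.57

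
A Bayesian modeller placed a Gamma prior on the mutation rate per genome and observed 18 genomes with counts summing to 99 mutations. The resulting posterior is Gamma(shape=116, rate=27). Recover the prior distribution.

A Gamma(α, β) prior (rate parametrization) on a Poisson rate with n observations summing to S gives posterior Gamma(α+S, β+n).
So α = 116 − 99 = 17 and β = 27 − 18 = 9.

Gamma(shape=17, rate=9)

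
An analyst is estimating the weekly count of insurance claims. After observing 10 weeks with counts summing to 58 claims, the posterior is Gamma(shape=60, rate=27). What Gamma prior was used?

Gamma(shape=2, rate=17)

A Gamma(α, β) prior (rate parametrization) on a Poisson rate with n observations summing to S gives posterior Gamma(α+S, β+n).
So α = 60 − 58 = 2 and β = 27 − 10 = 17.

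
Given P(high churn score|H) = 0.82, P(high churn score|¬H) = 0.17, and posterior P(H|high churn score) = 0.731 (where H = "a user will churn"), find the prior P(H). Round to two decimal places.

P(H) = 0.36

In odds form, posterior odds = prior odds × likelihood ratio, so prior odds = posterior odds ÷ LR.
Posterior odds = 0.731/(1−0.731) = 2.7175. LR = 0.82/0.17 = 4.8235.
Prior odds = 2.7175/4.8235 = 0.5634, so P(H) = 0.5634/(1+0.5634) ≈ 0.36.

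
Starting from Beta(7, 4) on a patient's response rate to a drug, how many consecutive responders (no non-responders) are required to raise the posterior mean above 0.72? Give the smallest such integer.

k = 4

After k responders and 0 non-responders the posterior is Beta(7+k, 4), with mean (7+k)/(7+4+k).
Set (7+k)/(11+k) > 0.72 and solve: k > (0.72·11 − 7)/(1 − 0.72) = 3.286.
The smallest integer exceeding 3.286 is 4.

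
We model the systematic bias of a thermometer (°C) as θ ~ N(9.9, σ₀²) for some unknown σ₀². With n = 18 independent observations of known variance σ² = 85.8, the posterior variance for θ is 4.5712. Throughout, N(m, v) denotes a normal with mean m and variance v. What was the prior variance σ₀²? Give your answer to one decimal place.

For the Normal–Normal model with known σ², precisions add: τ_n = τ₀ + n/σ².
So 1/σ₀² = 1/4.5712 − 18/85.8 = 0.218761 − 0.209790 = 0.008971.
Hence σ₀² = 1/0.008971 ≈ 111.5.

σ₀² = 111.5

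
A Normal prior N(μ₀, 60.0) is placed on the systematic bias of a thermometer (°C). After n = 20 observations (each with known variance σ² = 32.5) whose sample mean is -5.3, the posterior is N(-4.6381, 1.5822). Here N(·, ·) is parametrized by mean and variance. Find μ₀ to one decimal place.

μ₀ = 19.8

With known observation variance, the Normal–Normal posterior has precision τ_n = τ₀ + n/σ² and mean μ_n = (τ₀μ₀ + (n/σ²)x̄)/τ_n.
Here τ₀ = 1/60.0 = 0.016667 and τ_data = 20/32.5 = 0.615385, so τ_n = 0.632052.
Rearranging for μ₀: μ₀ = (μ_n·τ_n − τ_data·x̄)/τ₀ = (-4.6381·0.632052 − 0.615385·-5.3) / 0.016667 = 0.330020/0.016667 ≈ 19.8.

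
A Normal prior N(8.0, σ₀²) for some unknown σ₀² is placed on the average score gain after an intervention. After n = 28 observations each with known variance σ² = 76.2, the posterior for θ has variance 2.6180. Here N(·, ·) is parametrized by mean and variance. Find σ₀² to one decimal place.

For the Normal–Normal model with known σ², precisions add: τ_n = τ₀ + n/σ².
So 1/σ₀² = 1/2.6180 − 28/76.2 = 0.381971 − 0.367454 = 0.014517.
Hence σ₀² = 1/0.014517 ≈ 68.9.

σ₀² = 68.9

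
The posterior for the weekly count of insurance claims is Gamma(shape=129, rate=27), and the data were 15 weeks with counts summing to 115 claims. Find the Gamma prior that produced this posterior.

A Gamma(α, β) prior (rate parametrization) on a Poisson rate with n observations summing to S gives posterior Gamma(α+S, β+n).
So α = 129 − 115 = 14 and β = 27 − 15 = 12.

Gamma(shape=14, rate=12)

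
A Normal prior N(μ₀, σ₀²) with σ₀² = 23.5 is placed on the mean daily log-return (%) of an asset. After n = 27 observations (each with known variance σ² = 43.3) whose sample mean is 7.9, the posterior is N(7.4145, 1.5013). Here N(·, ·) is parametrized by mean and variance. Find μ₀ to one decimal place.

The posterior mean is a precision-weighted average: μ_n = (τ₀μ₀ + τ_data·x̄)/(τ₀+τ_data), with τ₀=1/σ₀² and τ_data=n/σ².
Here τ₀ = 1/23.5 = 0.042553 and τ_data = 27/43.3 = 0.623557, so τ_n = 0.666110.
Rearranging for μ₀: μ₀ = (μ_n·τ_n − τ_data·x̄)/τ₀ = (7.4145·0.666110 − 0.623557·7.9) / 0.042553 = 0.012772/0.042553 ≈ 0.3.

μ₀ = 0.3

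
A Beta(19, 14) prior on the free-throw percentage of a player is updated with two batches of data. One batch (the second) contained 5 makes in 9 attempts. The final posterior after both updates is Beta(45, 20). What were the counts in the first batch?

Because Beta–binomial updating is additive in the counts, the combined data contributed (α_post−α_prior, β_post−β_prior) successes and failures.
Total across both batches: 45−19=26 makes, 20−14=6 misses.
Subtract the second batch: 26−5=21 makes and 6−4=2 misses.

21 makes and 2 misses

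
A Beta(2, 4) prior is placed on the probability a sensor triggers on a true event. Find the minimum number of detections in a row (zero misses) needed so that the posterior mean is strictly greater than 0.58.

k = 4

After k detections and 0 misses the posterior is Beta(2+k, 4), with mean (2+k)/(2+4+k).
Set (2+k)/(6+k) > 0.58 and solve: k > (0.58·6 − 2)/(1 − 0.58) = 3.524.
The smallest integer exceeding 3.524 is 4, and checking k=4: (6)/(10) = 0.6000 > 0.58.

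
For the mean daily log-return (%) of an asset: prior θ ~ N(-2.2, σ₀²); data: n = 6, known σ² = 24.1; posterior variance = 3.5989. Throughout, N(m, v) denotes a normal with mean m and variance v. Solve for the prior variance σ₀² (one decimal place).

Posterior precision equals prior precision plus data precision: 1/σ_n² = 1/σ₀² + n/σ².
So 1/σ₀² = 1/3.5989 − 6/24.1 = 0.277863 − 0.248963 = 0.028900.
Hence σ₀² = 1/0.028900 ≈ 34.6.

σ₀² = 34.6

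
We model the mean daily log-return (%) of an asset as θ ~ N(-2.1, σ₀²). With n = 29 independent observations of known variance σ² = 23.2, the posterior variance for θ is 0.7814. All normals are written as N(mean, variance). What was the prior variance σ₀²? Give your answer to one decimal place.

σ₀² = 33.6

Posterior precision equals prior precision plus data precision: 1/σ_n² = 1/σ₀² + n/σ².
So 1/σ₀² = 1/0.7814 − 29/23.2 = 1.279754 − 1.250000 = 0.029754.
Hence σ₀² = 1/0.029754 ≈ 33.6.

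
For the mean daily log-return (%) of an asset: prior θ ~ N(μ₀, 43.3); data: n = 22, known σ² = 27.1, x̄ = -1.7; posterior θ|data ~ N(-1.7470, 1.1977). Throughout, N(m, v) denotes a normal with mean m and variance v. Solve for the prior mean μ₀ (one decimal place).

μ₀ = -3.4

With known observation variance, the Normal–Normal posterior has precision τ_n = τ₀ + n/σ² and mean μ_n = (τ₀μ₀ + (n/σ²)x̄)/τ_n.
Here τ₀ = 1/43.3 = 0.023095 and τ_data = 22/27.1 = 0.811808, so τ_n = 0.834903.
Rearranging for μ₀: μ₀ = (μ_n·τ_n − τ_data·x̄)/τ₀ = (-1.7470·0.834903 − 0.811808·-1.7) / 0.023095 = -0.078502/0.023095 ≈ -3.4.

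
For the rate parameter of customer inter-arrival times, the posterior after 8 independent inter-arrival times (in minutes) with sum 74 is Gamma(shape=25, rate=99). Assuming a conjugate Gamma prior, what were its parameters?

Gamma(shape=17, rate=25)

For an exponential likelihood with a Gamma(α, β) prior on the rate, n observations with total T give posterior Gamma(α+n, β+T).
So α = 25 − 8 = 17 and β = 99 − 74 = 25.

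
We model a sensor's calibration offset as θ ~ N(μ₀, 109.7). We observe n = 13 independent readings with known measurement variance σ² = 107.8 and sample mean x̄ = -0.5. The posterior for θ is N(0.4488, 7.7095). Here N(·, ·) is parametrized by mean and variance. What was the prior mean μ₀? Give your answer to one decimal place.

With known observation variance, the Normal–Normal posterior has precision τ_n = τ₀ + n/σ² and mean μ_n = (τ₀μ₀ + (n/σ²)x̄)/τ_n.
Here τ₀ = 1/109.7 = 0.009116 and τ_data = 13/107.8 = 0.120594, so τ_n = 0.129710.
Rearranging for μ₀: μ₀ = (μ_n·τ_n − τ_data·x̄)/τ₀ = (0.4488·0.129710 − 0.120594·-0.5) / 0.009116 = 0.118511/0.009116 ≈ 13.0.

μ₀ = 13.0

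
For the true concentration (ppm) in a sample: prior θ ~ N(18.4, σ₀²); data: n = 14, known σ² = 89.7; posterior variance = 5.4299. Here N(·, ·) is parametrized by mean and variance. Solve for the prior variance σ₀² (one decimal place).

σ₀² = 35.6

Posterior precision equals prior precision plus data precision: 1/σ_n² = 1/σ₀² + n/σ².
So 1/σ₀² = 1/5.4299 − 14/89.7 = 0.184165 − 0.156076 = 0.028089.
Hence σ₀² = 1/0.028089 ≈ 35.6.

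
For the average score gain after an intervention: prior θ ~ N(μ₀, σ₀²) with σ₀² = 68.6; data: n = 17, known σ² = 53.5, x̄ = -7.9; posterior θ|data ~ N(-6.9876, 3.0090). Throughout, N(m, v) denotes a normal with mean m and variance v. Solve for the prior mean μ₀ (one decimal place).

With known observation variance, the Normal–Normal posterior has precision τ_n = τ₀ + n/σ² and mean μ_n = (τ₀μ₀ + (n/σ²)x̄)/τ_n.
Here τ₀ = 1/68.6 = 0.014577 and τ_data = 17/53.5 = 0.317757, so τ_n = 0.332334.
Rearranging for μ₀: μ₀ = (μ_n·τ_n − τ_data·x̄)/τ₀ = (-6.9876·0.332334 − 0.317757·-7.9) / 0.014577 = 0.188063/0.014577 ≈ 12.9.

μ₀ = 12.9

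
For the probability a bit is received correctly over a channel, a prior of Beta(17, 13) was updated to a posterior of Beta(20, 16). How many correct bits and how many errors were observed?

Under Beta–binomial conjugacy the posterior parameters are (α+s, β+f).
Match parameters: s=20−17=3, f=16−13=3.

3 correct bits and 3 errors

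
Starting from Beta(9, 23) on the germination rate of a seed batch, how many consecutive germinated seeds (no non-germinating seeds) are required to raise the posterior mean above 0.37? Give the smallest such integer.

After k germinated seeds and 0 non-germinating seeds the posterior is Beta(9+k, 23), with mean (9+k)/(9+23+k).
Set (9+k)/(32+k) > 0.37 and solve: k > (0.37·32 − 9)/(1 − 0.37) = 4.508.
The smallest integer exceeding 4.508 is 5.

k = 5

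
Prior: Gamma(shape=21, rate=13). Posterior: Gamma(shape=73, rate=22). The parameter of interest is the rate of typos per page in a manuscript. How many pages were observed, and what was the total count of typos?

Gamma–Poisson conjugacy: posterior shape = α + Σxᵢ, posterior rate = β + n.
Matching: Σxᵢ = 73 − 21 = 52 and n = 22 − 13 = 9.

n = 9 pages with total 52 typos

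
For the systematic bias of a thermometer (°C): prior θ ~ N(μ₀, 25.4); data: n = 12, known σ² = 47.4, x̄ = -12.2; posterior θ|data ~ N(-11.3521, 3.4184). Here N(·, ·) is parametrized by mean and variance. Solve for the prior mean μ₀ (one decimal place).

The posterior mean is a precision-weighted average: μ_n = (τ₀μ₀ + τ_data·x̄)/(τ₀+τ_data), with τ₀=1/σ₀² and τ_data=n/σ².
Here τ₀ = 1/25.4 = 0.039370 and τ_data = 12/47.4 = 0.253165, so τ_n = 0.292535.
Rearranging for μ₀: μ₀ = (μ_n·τ_n − τ_data·x̄)/τ₀ = (-11.3521·0.292535 − 0.253165·-12.2) / 0.039370 = -0.232274/0.039370 ≈ -5.9.

μ₀ = -5.9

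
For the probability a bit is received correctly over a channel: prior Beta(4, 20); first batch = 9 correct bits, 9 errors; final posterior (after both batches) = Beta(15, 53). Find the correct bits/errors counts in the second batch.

Sequential conjugate updates are equivalent to a single update on the pooled data, so total successes = posterior α − prior α and total failures = posterior β − prior β.
Total across both batches: 15−4=11 correct bits, 53−20=33 errors.
Subtract the first batch: 11−9=2 correct bits and 33−9=24 errors.

2 correct bits and 24 errors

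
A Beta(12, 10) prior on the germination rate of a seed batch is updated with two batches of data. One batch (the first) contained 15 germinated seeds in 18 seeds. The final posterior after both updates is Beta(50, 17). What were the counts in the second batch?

Sequential conjugate updates are equivalent to a single update on the pooled data, so total successes = posterior α − prior α and total failures = posterior β − prior β.
Total across both batches: 50−12=38 germinated seeds, 17−10=7 non-germinating seeds.
Subtract the first batch: 38−15=23 germinated seeds and 7−3=4 non-germinating seeds.

23 germinated seeds and 4 non-germinating seeds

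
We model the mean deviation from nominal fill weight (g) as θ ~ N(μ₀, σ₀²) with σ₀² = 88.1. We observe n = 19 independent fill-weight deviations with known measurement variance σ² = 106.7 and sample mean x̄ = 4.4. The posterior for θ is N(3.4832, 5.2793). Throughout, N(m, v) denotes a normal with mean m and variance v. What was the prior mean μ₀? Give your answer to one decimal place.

The posterior mean is a precision-weighted average: μ_n = (τ₀μ₀ + τ_data·x̄)/(τ₀+τ_data), with τ₀=1/σ₀² and τ_data=n/σ².
Here τ₀ = 1/88.1 = 0.011351 and τ_data = 19/106.7 = 0.178069, so τ_n = 0.189420.
Rearranging for μ₀: μ₀ = (μ_n·τ_n − τ_data·x̄)/τ₀ = (3.4832·0.189420 − 0.178069·4.4) / 0.011351 = -0.123716/0.011351 ≈ -10.9.

μ₀ = -10.9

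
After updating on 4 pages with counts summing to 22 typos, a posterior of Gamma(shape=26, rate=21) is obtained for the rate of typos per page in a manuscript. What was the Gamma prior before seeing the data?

Gamma–Poisson conjugacy: posterior shape = α + Σxᵢ, posterior rate = β + n.
So α = 26 − 22 = 4 and β = 21 − 4 = 17.

Gamma(shape=4, rate=17)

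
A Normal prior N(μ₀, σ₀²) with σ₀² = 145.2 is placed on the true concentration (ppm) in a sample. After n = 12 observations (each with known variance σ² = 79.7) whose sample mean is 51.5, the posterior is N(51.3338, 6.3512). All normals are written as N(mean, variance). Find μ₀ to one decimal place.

The posterior mean is a precision-weighted average: μ_n = (τ₀μ₀ + τ_data·x̄)/(τ₀+τ_data), with τ₀=1/σ₀² and τ_data=n/σ².
Here τ₀ = 1/145.2 = 0.006887 and τ_data = 12/79.7 = 0.150565, so τ_n = 0.157452.
Rearranging for μ₀: μ₀ = (μ_n·τ_n − τ_data·x̄)/τ₀ = (51.3338·0.157452 − 0.150565·51.5) / 0.006887 = 0.328512/0.006887 ≈ 47.7.

μ₀ = 47.7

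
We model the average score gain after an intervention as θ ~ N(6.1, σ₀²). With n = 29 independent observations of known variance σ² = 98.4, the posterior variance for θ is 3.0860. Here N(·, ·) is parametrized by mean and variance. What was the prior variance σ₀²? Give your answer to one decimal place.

σ₀² = 34.1

Posterior precision equals prior precision plus data precision: 1/σ_n² = 1/σ₀² + n/σ².
So 1/σ₀² = 1/3.0860 − 29/98.4 = 0.324044 − 0.294715 = 0.029329.
Hence σ₀² = 1/0.029329 ≈ 34.1.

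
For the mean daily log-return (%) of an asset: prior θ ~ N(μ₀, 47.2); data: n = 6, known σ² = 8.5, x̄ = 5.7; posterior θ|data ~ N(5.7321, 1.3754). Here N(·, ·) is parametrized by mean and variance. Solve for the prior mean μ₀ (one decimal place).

μ₀ = 6.8

The posterior mean is a precision-weighted average: μ_n = (τ₀μ₀ + τ_data·x̄)/(τ₀+τ_data), with τ₀=1/σ₀² and τ_data=n/σ².
Here τ₀ = 1/47.2 = 0.021186 and τ_data = 6/8.5 = 0.705882, so τ_n = 0.727068.
Rearranging for μ₀: μ₀ = (μ_n·τ_n − τ_data·x̄)/τ₀ = (5.7321·0.727068 − 0.705882·5.7) / 0.021186 = 0.144099/0.021186 ≈ 6.8.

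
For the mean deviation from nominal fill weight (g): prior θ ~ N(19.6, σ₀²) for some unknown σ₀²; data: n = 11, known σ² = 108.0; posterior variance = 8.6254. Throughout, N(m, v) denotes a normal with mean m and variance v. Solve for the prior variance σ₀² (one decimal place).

Posterior precision equals prior precision plus data precision: 1/σ_n² = 1/σ₀² + n/σ².
So 1/σ₀² = 1/8.6254 − 11/108.0 = 0.115937 − 0.101852 = 0.014085.
Hence σ₀² = 1/0.014085 ≈ 71.0.

σ₀² = 71.0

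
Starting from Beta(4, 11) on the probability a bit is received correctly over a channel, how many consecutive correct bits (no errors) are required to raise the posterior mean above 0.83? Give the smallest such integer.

After k correct bits and 0 errors the posterior is Beta(4+k, 11), with mean (4+k)/(4+11+k).
Set (4+k)/(15+k) > 0.83 and solve: k > (0.83·15 − 4)/(1 − 0.83) = 49.706.
The smallest integer exceeding 49.706 is 50.

k = 50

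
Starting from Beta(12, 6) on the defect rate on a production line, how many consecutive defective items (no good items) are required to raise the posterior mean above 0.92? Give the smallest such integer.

After k defective items and 0 good items the posterior is Beta(12+k, 6), with mean (12+k)/(12+6+k).
Set (12+k)/(18+k) > 0.92 and solve: k > (0.92·18 − 12)/(1 − 0.92) = 57.000.
The smallest integer exceeding 57.000 is 58.

k = 58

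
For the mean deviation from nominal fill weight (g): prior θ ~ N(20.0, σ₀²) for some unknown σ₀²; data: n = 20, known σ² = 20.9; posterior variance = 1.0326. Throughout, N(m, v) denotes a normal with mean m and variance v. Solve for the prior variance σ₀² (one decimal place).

For the Normal–Normal model with known σ², precisions add: τ_n = τ₀ + n/σ².
So 1/σ₀² = 1/1.0326 − 20/20.9 = 0.968429 − 0.956938 = 0.011491.
Hence σ₀² = 1/0.011491 ≈ 87.0.

σ₀² = 87.0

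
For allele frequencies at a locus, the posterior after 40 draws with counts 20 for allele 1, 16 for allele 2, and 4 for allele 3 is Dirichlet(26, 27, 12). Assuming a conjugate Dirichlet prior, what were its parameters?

Dirichlet(6, 11, 8)

For a Dirichlet(α) prior with multinomial counts c, the posterior is Dirichlet(α + c) componentwise.
Subtract each count from the matching posterior parameter: 26−20=6, 27−16=11, 12−4=8.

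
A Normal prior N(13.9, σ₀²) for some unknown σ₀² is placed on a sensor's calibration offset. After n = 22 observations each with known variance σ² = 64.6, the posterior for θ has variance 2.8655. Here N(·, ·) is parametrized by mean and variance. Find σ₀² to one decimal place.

For the Normal–Normal model with known σ², precisions add: τ_n = τ₀ + n/σ².
So 1/σ₀² = 1/2.8655 − 22/64.6 = 0.348979 − 0.340557 = 0.008422.
Hence σ₀² = 1/0.008422 ≈ 118.7.

σ₀² = 118.7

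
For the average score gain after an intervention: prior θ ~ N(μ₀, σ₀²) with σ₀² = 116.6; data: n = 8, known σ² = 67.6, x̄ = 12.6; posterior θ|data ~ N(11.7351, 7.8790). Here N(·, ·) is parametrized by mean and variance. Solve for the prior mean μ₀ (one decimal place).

The posterior mean is a precision-weighted average: μ_n = (τ₀μ₀ + τ_data·x̄)/(τ₀+τ_data), with τ₀=1/σ₀² and τ_data=n/σ².
Here τ₀ = 1/116.6 = 0.008576 and τ_data = 8/67.6 = 0.118343, so τ_n = 0.126919.
Rearranging for μ₀: μ₀ = (μ_n·τ_n − τ_data·x̄)/τ₀ = (11.7351·0.126919 − 0.118343·12.6) / 0.008576 = -0.001715/0.008576 ≈ -0.2.

μ₀ = -0.2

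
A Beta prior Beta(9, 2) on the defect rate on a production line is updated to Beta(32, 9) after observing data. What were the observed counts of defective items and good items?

Under Beta–binomial conjugacy the posterior parameters are (a+s, b+f).
Match parameters: s=32−9=23, f=9−2=7.

23 defective items and 7 good items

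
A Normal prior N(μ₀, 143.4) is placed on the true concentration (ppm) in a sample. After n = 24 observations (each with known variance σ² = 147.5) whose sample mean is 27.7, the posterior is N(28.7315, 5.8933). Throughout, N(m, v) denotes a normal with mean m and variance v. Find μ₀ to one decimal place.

μ₀ = 52.8

The posterior mean is a precision-weighted average: μ_n = (τ₀μ₀ + τ_data·x̄)/(τ₀+τ_data), with τ₀=1/σ₀² and τ_data=n/σ².
Here τ₀ = 1/143.4 = 0.006974 and τ_data = 24/147.5 = 0.162712, so τ_n = 0.169686.
Rearranging for μ₀: μ₀ = (μ_n·τ_n − τ_data·x̄)/τ₀ = (28.7315·0.169686 − 0.162712·27.7) / 0.006974 = 0.368211/0.006974 ≈ 52.8.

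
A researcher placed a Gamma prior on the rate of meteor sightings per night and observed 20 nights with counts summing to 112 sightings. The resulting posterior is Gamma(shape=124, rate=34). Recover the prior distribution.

Gamma(shape=12, rate=14)

A Gamma(α, β) prior (rate parametrization) on a Poisson rate with n observations summing to S gives posterior Gamma(α+S, β+n).
So α = 124 − 112 = 12 and β = 34 − 20 = 14.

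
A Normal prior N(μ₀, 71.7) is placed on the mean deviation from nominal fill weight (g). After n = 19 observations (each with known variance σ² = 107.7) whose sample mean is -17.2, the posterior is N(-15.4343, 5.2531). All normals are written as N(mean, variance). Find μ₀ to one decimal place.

With known observation variance, the Normal–Normal posterior has precision τ_n = τ₀ + n/σ² and mean μ_n = (τ₀μ₀ + (n/σ²)x̄)/τ_n.
Here τ₀ = 1/71.7 = 0.013947 and τ_data = 19/107.7 = 0.176416, so τ_n = 0.190363.
Rearranging for μ₀: μ₀ = (μ_n·τ_n − τ_data·x̄)/τ₀ = (-15.4343·0.190363 − 0.176416·-17.2) / 0.013947 = 0.096236/0.013947 ≈ 6.9.

μ₀ = 6.9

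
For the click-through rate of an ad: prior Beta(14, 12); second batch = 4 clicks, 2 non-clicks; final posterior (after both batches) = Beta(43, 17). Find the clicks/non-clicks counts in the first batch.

25 clicks and 3 non-clicks

Because Beta–binomial updating is additive in the counts, the combined data contributed (α_post−α_prior, β_post−β_prior) successes and failures.
Total across both batches: 43−14=29 clicks, 17−12=5 non-clicks.
Subtract the second batch: 29−4=25 clicks and 5−2=3 non-clicks.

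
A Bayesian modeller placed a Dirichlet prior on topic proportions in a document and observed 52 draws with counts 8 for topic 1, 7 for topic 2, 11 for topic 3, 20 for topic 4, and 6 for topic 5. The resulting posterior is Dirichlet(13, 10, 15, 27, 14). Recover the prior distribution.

Dirichlet(5, 3, 4, 7, 8)

For a Dirichlet(α) prior with multinomial counts c, the posterior is Dirichlet(α + c) componentwise.
Subtract each count from the matching posterior parameter: 13−8=5, 10−7=3, 15−11=4, 27−20=7, 14−6=8.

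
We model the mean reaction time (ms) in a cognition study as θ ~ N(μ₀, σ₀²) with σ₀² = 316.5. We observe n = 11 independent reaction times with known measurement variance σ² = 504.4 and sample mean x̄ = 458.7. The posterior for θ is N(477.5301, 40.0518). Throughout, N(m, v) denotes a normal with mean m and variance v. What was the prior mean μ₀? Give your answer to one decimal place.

With known observation variance, the Normal–Normal posterior has precision τ_n = τ₀ + n/σ² and mean μ_n = (τ₀μ₀ + (n/σ²)x̄)/τ_n.
Here τ₀ = 1/316.5 = 0.003160 and τ_data = 11/504.4 = 0.021808, so τ_n = 0.024968.
Rearranging for μ₀: μ₀ = (μ_n·τ_n − τ_data·x̄)/τ₀ = (477.5301·0.024968 − 0.021808·458.7) / 0.003160 = 1.919642/0.003160 ≈ 607.5.

μ₀ = 607.5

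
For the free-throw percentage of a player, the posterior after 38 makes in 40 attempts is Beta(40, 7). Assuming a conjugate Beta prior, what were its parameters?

Beta(2, 5)

Beta is conjugate to the binomial likelihood: posterior = Beta(a+s, b+f).
Subtract the data counts: 40−38=2, 7−2=5.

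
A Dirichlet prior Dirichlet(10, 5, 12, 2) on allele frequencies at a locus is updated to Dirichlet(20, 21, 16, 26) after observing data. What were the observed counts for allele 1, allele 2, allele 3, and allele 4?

counts (10, 16, 4, 24)

For a Dirichlet(α) prior with multinomial counts c, the posterior is Dirichlet(α + c) componentwise.
Counts are posterior − prior componentwise: 20−10=10, 21−5=16, 16−12=4, 26−2=24.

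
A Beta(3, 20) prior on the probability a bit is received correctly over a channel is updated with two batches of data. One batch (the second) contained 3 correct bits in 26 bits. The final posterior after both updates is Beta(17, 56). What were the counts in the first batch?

11 correct bits and 13 errors

Because Beta–binomial updating is additive in the counts, the combined data contributed (α_post−α_prior, β_post−β_prior) successes and failures.
Total across both batches: 17−3=14 correct bits, 56−20=36 errors.
Subtract the second batch: 14−3=11 correct bits and 36−23=13 errors.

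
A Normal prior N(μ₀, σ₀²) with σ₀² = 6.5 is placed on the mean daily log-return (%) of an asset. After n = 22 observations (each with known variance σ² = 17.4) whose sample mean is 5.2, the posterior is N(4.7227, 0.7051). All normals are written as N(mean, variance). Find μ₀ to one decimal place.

With known observation variance, the Normal–Normal posterior has precision τ_n = τ₀ + n/σ² and mean μ_n = (τ₀μ₀ + (n/σ²)x̄)/τ_n.
Here τ₀ = 1/6.5 = 0.153846 and τ_data = 22/17.4 = 1.264368, so τ_n = 1.418214.
Rearranging for μ₀: μ₀ = (μ_n·τ_n − τ_data·x̄)/τ₀ = (4.7227·1.418214 − 1.264368·5.2) / 0.153846 = 0.123086/0.153846 ≈ 0.8.

μ₀ = 0.8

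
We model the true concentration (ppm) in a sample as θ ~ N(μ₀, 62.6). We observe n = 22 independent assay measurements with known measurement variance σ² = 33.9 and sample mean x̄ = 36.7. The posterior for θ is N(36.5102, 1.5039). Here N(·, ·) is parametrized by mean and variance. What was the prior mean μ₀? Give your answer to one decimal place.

μ₀ = 28.8

With known observation variance, the Normal–Normal posterior has precision τ_n = τ₀ + n/σ² and mean μ_n = (τ₀μ₀ + (n/σ²)x̄)/τ_n.
Here τ₀ = 1/62.6 = 0.015974 and τ_data = 22/33.9 = 0.648968, so τ_n = 0.664942.
Rearranging for μ₀: μ₀ = (μ_n·τ_n − τ_data·x̄)/τ₀ = (36.5102·0.664942 − 0.648968·36.7) / 0.015974 = 0.460040/0.015974 ≈ 28.8.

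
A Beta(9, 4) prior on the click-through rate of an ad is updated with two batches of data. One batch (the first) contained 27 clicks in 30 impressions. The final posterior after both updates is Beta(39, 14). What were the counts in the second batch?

Sequential conjugate updates are equivalent to a single update on the pooled data, so total successes = posterior α − prior α and total failures = posterior β − prior β.
Total across both batches: 39−9=30 clicks, 14−4=10 non-clicks.
Subtract the first batch: 30−27=3 clicks and 10−3=7 non-clicks.

3 clicks and 7 non-clicks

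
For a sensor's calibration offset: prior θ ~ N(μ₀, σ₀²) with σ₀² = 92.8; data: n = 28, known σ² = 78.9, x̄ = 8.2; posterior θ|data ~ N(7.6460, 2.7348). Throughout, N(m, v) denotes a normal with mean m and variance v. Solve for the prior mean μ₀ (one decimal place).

μ₀ = -10.6

With known observation variance, the Normal–Normal posterior has precision τ_n = τ₀ + n/σ² and mean μ_n = (τ₀μ₀ + (n/σ²)x̄)/τ_n.
Here τ₀ = 1/92.8 = 0.010776 and τ_data = 28/78.9 = 0.354880, so τ_n = 0.365656.
Rearranging for μ₀: μ₀ = (μ_n·τ_n − τ_data·x̄)/τ₀ = (7.6460·0.365656 − 0.354880·8.2) / 0.010776 = -0.114210/0.010776 ≈ -10.6.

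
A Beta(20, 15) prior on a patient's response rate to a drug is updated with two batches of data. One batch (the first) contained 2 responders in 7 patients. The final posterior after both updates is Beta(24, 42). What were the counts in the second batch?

Sequential conjugate updates are equivalent to a single update on the pooled data, so total successes = posterior α − prior α and total failures = posterior β − prior β.
Total across both batches: 24−20=4 responders, 42−15=27 non-responders.
Subtract the first batch: 4−2=2 responders and 27−5=22 non-responders.

2 responders and 22 non-responders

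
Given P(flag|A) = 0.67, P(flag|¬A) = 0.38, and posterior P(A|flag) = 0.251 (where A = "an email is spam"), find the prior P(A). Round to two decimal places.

Bayes' rule in odds form gives O(A|E) = O(A)·[P(E|A)/P(E|¬A)], hence O(A) = O(A|E)/LR.
Posterior odds = 0.251/(1−0.251) = 0.3351. LR = 0.67/0.38 = 1.7632.
Prior odds = 0.3351/1.7632 = 0.1901, so P(A) = 0.1901/(1+0.1901) ≈ 0.16.

P(A) = 0.16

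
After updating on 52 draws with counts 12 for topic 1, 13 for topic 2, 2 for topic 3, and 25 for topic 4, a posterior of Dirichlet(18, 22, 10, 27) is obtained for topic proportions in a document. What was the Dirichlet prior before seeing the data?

For a Dirichlet(α) prior with multinomial counts c, the posterior is Dirichlet(α + c) componentwise.
Subtract each count from the matching posterior parameter: 18−12=6, 22−13=9, 10−2=8, 27−25=2.

Dirichlet(6, 9, 8, 2)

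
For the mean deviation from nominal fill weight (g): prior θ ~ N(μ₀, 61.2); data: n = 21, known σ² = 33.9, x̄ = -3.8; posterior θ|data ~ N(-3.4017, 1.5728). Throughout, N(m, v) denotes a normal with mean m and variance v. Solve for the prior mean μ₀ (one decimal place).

The posterior mean is a precision-weighted average: μ_n = (τ₀μ₀ + τ_data·x̄)/(τ₀+τ_data), with τ₀=1/σ₀² and τ_data=n/σ².
Here τ₀ = 1/61.2 = 0.016340 and τ_data = 21/33.9 = 0.619469, so τ_n = 0.635809.
Rearranging for μ₀: μ₀ = (μ_n·τ_n − τ_data·x̄)/τ₀ = (-3.4017·0.635809 − 0.619469·-3.8) / 0.016340 = 0.191151/0.016340 ≈ 11.7.

μ₀ = 11.7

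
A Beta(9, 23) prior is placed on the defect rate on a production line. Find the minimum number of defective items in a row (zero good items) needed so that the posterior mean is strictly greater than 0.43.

After k defective items and 0 good items the posterior is Beta(9+k, 23), with mean (9+k)/(9+23+k).
Set (9+k)/(32+k) > 0.43 and solve: k > (0.43·32 − 9)/(1 − 0.43) = 8.351.
The smallest integer exceeding 8.351 is 9, and checking k=9: (18)/(41) = 0.4390 > 0.43.

k = 9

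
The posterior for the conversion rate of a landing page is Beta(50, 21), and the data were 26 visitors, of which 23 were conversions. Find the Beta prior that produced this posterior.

Under Beta–binomial conjugacy the posterior parameters are (a+s, b+f).
So a = 50 − 23 = 27 and b = 21 − 3 = 18.

Beta(27, 18)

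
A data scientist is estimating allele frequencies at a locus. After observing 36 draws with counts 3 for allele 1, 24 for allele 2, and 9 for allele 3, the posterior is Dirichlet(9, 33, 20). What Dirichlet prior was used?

For a Dirichlet(α) prior with multinomial counts c, the posterior is Dirichlet(α + c) componentwise.
Subtract each count from the matching posterior parameter: 9−3=6, 33−24=9, 20−9=11.

Dirichlet(6, 9, 11)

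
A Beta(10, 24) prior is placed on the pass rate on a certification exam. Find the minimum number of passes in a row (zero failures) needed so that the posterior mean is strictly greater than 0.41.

After k passes and 0 failures the posterior is Beta(10+k, 24), with mean (10+k)/(10+24+k).
Set (10+k)/(34+k) > 0.41 and solve: k > (0.41·34 − 10)/(1 − 0.41) = 6.678.
The smallest integer exceeding 6.678 is 7, and checking k=7: (17)/(41) = 0.4146 > 0.41.

k = 7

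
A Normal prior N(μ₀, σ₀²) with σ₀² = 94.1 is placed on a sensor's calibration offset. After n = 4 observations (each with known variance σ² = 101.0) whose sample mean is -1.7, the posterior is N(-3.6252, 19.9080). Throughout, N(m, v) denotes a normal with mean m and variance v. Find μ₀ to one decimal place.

μ₀ = -10.8

With known observation variance, the Normal–Normal posterior has precision τ_n = τ₀ + n/σ² and mean μ_n = (τ₀μ₀ + (n/σ²)x̄)/τ_n.
Here τ₀ = 1/94.1 = 0.010627 and τ_data = 4/101.0 = 0.039604, so τ_n = 0.050231.
Rearranging for μ₀: μ₀ = (μ_n·τ_n − τ_data·x̄)/τ₀ = (-3.6252·0.050231 − 0.039604·-1.7) / 0.010627 = -0.114771/0.010627 ≈ -10.8.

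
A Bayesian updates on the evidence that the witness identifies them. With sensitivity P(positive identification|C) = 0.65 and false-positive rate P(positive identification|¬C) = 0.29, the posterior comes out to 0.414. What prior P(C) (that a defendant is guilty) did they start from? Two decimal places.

P(C) = 0.24

In odds form, posterior odds = prior odds × likelihood ratio, so prior odds = posterior odds ÷ LR.
Posterior odds = 0.414/(1−0.414) = 0.7065. LR = 0.65/0.29 = 2.2414.
Prior odds = 0.7065/2.2414 = 0.3152, so P(C) = 0.3152/(1+0.3152) ≈ 0.24.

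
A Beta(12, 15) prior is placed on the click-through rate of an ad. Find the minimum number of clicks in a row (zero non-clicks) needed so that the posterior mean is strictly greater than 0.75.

k = 34

After k clicks and 0 non-clicks the posterior is Beta(12+k, 15), with mean (12+k)/(12+15+k).
Set (12+k)/(27+k) > 0.75 and solve: k > (0.75·27 − 12)/(1 − 0.75) = 33.000.
The smallest integer exceeding 33.000 is 34.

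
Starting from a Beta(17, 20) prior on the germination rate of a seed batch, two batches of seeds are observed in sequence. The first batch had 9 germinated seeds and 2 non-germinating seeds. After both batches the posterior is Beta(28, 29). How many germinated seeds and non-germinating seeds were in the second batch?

Sequential conjugate updates are equivalent to a single update on the pooled data, so total successes = posterior α − prior α and total failures = posterior β − prior β.
Total across both batches: 28−17=11 germinated seeds, 29−20=9 non-germinating seeds.
Subtract the first batch: 11−9=2 germinated seeds and 9−2=7 non-germinating seeds.

2 germinated seeds and 7 non-germinating seeds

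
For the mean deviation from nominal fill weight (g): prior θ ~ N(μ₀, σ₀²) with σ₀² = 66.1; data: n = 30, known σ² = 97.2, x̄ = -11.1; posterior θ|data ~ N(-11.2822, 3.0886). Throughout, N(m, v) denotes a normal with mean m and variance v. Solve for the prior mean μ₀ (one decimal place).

The posterior mean is a precision-weighted average: μ_n = (τ₀μ₀ + τ_data·x̄)/(τ₀+τ_data), with τ₀=1/σ₀² and τ_data=n/σ².
Here τ₀ = 1/66.1 = 0.015129 and τ_data = 30/97.2 = 0.308642, so τ_n = 0.323771.
Rearranging for μ₀: μ₀ = (μ_n·τ_n − τ_data·x̄)/τ₀ = (-11.2822·0.323771 − 0.308642·-11.1) / 0.015129 = -0.226923/0.015129 ≈ -15.0.

μ₀ = -15.0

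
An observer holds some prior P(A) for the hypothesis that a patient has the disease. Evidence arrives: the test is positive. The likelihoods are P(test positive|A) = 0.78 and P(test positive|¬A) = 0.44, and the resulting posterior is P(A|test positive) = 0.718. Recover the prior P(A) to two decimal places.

In odds form, posterior odds = prior odds × likelihood ratio, so prior odds = posterior odds ÷ LR.
Posterior odds = 0.718/(1−0.718) = 2.5461. LR = 0.78/0.44 = 1.7727.
Prior odds = 2.5461/1.7727 = 1.4363, so P(A) = 1.4363/(1+1.4363) ≈ 0.59.

P(A) = 0.59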